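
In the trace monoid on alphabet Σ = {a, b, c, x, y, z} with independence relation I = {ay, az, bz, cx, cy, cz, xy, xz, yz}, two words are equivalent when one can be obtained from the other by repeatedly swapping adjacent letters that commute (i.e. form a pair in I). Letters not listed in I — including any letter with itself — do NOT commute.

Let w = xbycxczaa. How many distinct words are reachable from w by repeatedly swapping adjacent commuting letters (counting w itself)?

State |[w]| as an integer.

162

drop 0:x onto floor
drop 1:b onto {0:x}
drop 2:y onto {1:b}
drop 3:c onto {1:b}
drop 4:x onto {1:b}
drop 5:c onto {3:c}
drop 6:z onto floor
drop 7:a onto {4:x, 5:c}
drop 8:a onto {7:a}
ground layer = {0:x, 6:z}
drop-orders for the pieces not yet dropped (sum over which currently-grounded one goes next):
  1 to go: {2} 1  {6} 1  {8} 1
  2 to go: {2,6} 2  {2,8} 2  {6,8} 2  {7,8} 1
  3 to go: {2,6,8} 6  {2,7,8} 3  {4,7,8} 1  {5,7,8} 1  {6,7,8} 3
  4 to go: {2,4,7,8} 4  {2,5,7,8} 4  {2,6,7,8} 12  {3,5,7,8} 1  {4,5,7,8} 2  {4,6,7,8} 4  {5,6,7,8} 4
  5 to go: {2,3,5,7,8} 5  {2,4,5,7,8} 10  {2,4,6,7,8} 20  {2,5,6,7,8} 20  {3,4,5,7,8} 3  {3,5,6,7,8} 5  {4,5,6,7,8} 10
  6 to go: {2,3,4,5,7,8} 18  {2,3,5,6,7,8} 30  {2,4,5,6,7,8} 60  {3,4,5,6,7,8} 18
  7 to go: {1,2,3,4,5,7,8} 18  {2,3,4,5,6,7,8} 126
  if 0:x drops first: 144 orders
  if 6:z drops first: 18 orders
heap linearizations: 162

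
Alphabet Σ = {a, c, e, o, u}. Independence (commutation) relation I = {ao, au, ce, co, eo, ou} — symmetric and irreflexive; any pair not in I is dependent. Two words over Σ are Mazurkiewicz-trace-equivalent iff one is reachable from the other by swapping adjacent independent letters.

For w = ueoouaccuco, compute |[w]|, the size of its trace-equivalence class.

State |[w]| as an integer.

330

0(u) covers ∅
1(e) covers 0:u
2(o) covers ∅
3(o) covers 2:o
4(u) covers 1:e
5(a) covers 1:e
6(c) covers 4:u, 5:a
7(c) covers 6:c
8(u) covers 7:c
9(c) covers 8:u
10(o) covers 3:o
floor of heap: 0:u, 2:o
completions by unplaced set U, small U first (add the entries for U minus each lowest piece of U):
  |U|=1: {9}:1  {10}:1
  |U|=2: {3,10}:1  {8,9}:1  {9,10}:2
  |U|=3: {2,3,10}:1  {3,9,10}:3  {7,8,9}:1  {8,9,10}:3
  |U|=4: {2,3,9,10}:4  {3,8,9,10}:6  {6,7,8,9}:1  {7,8,9,10}:4
  |U|=5: {2,3,8,9,10}:10  {3,7,8,9,10}:10  {4,6,7,8,9}:1  {5,6,7,8,9}:1  {6,7,8,9,10}:5
  |U|=6: {2,3,7,8,9,10}:20  {3,6,7,8,9,10}:15  {4,5,6,7,8,9}:2  {4,6,7,8,9,10}:6  {5,6,7,8,9,10}:6
  |U|=7: {1,4,5,6,7,8,9}:2  {2,3,6,7,8,9,10}:35  {3,4,6,7,8,9,10}:21  {3,5,6,7,8,9,10}:21  {4,5,6,7,8,9,10}:14
  |U|=8: {0,1,4,5,6,7,8,9}:2  {1,4,5,6,7,8,9,10}:16  {2,3,4,6,7,8,9,10}:56  {2,3,5,6,7,8,9,10}:56  {3,4,5,6,7,8,9,10}:56
  |U|=9: {0,1,4,5,6,7,8,9,10}:18  {1,3,4,5,6,7,8,9,10}:72  {2,3,4,5,6,7,8,9,10}:168
  start at 0(u): 240
  start at 2(o): 90
sum over floor = 330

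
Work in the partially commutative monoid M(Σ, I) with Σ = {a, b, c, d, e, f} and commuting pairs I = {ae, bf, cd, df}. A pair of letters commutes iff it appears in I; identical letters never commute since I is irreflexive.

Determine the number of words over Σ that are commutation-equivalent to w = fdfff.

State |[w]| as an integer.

5

#0=f has no predecessor
#1=d has no predecessor
#2=f depends on [0:f]
#3=f depends on [2:f]
#4=f depends on [3:f]
sources: [0:f, 1:d]
N(rest) = Σ N(rest − s) over sources s of rest; N(one piece) = 1:
  size 1 → [1]=1  [4]=1
  size 2 → [1,4]=2  [3,4]=1
  size 3 → [1,3,4]=3  [2,3,4]=1
  first=0(f) contributes 4
  first=1(d) contributes 1
|[w]| = 5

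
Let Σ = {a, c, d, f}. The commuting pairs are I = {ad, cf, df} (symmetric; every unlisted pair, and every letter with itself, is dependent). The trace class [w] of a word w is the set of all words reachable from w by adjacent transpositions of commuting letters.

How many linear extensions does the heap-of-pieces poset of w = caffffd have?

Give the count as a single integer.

6

#0=c has no predecessor
#1=a depends on [0:c]
#2=f depends on [1:a]
#3=f depends on [2:f]
#4=f depends on [3:f]
#5=f depends on [4:f]
#6=d depends on [0:c]
sources: [0:c]
N(rest) = Σ N(rest − s) over sources s of rest; N(one piece) = 1:
  size 1 → [5]=1  [6]=1
  size 2 → [4,5]=1  [5,6]=2
  size 3 → [3,4,5]=1  [4,5,6]=3
  size 4 → [2,3,4,5]=1  [3,4,5,6]=4
  size 5 → [1,2,3,4,5]=1  [2,3,4,5,6]=5
  first=0(c) contributes 6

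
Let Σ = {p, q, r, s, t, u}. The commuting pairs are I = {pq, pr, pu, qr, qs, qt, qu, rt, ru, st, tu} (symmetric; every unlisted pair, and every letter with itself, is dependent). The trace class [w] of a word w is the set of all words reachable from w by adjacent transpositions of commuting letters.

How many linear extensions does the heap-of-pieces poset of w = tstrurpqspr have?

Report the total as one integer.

0(t) covers ∅
1(s) covers ∅
2(t) covers 0:t
3(r) covers 1:s
4(u) covers 1:s
5(r) covers 3:r
6(p) covers 1:s, 2:t
7(q) covers ∅
8(s) covers 4:u, 5:r, 6:p
9(p) covers 8:s
10(r) covers 8:s
floor of heap: 0:t, 1:s, 7:q
completions by unplaced set U, small U first (add the entries for U minus each lowest piece of U):
  |U|=1: {7}:1  {9}:1  {10}:1
  |U|=2: {7,9}:2  {7,10}:2  {9,10}:2
  |U|=3: {7,9,10}:6  {8,9,10}:2
  |U|=4: {4,8,9,10}:2  {5,8,9,10}:2  {6,8,9,10}:2  {7,8,9,10}:8
  |U|=5: {2,6,8,9,10}:2  {3,5,8,9,10}:2  {4,5,8,9,10}:4  {4,6,8,9,10}:4  {4,7,8,9,10}:10  {5,6,8,9,10}:4  {5,7,8,9,10}:10  {6,7,8,9,10}:10
  |U|=6: {0,2,6,8,9,10}:2  {2,4,6,8,9,10}:6  {2,5,6,8,9,10}:6  {2,6,7,8,9,10}:12  {3,4,5,8,9,10}:6  {3,5,6,8,9,10}:6  {3,5,7,8,9,10}:12  {4,5,6,8,9,10}:12  {4,5,7,8,9,10}:24  {4,6,7,8,9,10}:24  {5,6,7,8,9,10}:24
  |U|=7: {0,2,4,6,8,9,10}:8  {0,2,5,6,8,9,10}:8  {0,2,6,7,8,9,10}:14  {2,3,5,6,8,9,10}:12  {2,4,5,6,8,9,10}:24  {2,4,6,7,8,9,10}:42  {2,5,6,7,8,9,10}:42  {3,4,5,6,8,9,10}:24  {3,4,5,7,8,9,10}:42  {3,5,6,7,8,9,10}:42  {4,5,6,7,8,9,10}:84
  |U|=8: {0,2,3,5,6,8,9,10}:20  {0,2,4,5,6,8,9,10}:40  {0,2,4,6,7,8,9,10}:64  {0,2,5,6,7,8,9,10}:64  {1,3,4,5,6,8,9,10}:24  {2,3,4,5,6,8,9,10}:60  {2,3,5,6,7,8,9,10}:96  {2,4,5,6,7,8,9,10}:192  {3,4,5,6,7,8,9,10}:192
  |U|=9: {0,2,3,4,5,6,8,9,10}:120  {0,2,3,5,6,7,8,9,10}:180  {0,2,4,5,6,7,8,9,10}:360  {1,2,3,4,5,6,8,9,10}:84  {1,3,4,5,6,7,8,9,10}:216  {2,3,4,5,6,7,8,9,10}:540
  start at 0(t): 840
  start at 1(s): 1200
  start at 7(q): 204
sum over floor = 2244

2244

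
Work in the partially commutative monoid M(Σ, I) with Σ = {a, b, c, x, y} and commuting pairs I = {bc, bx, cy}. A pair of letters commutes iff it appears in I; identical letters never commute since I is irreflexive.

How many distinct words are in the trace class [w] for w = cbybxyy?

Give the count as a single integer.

7

piece 0:c — minimal
piece 1:b — minimal
piece 2:y rests on {1:b}
piece 3:b rests on {2:y}
piece 4:x rests on {0:c, 2:y}
piece 5:y rests on {3:b, 4:x}
piece 6:y rests on {5:y}
minimal pieces: {0:c, 1:b}
ways to finish when only these pieces remain (= sum over removing one remaining piece with nothing left below it):
  1 left: {6}→1
  2 left: {5,6}→1
  3 left: {3,5,6}→1  {4,5,6}→1
  4 left: {0,4,5,6}→1  {3,4,5,6}→2
  5 left: {0,3,4,5,6}→3  {2,3,4,5,6}→2
  placing 0:c first → 2 extensions
  placing 1:b first → 5 extensions
total linear extensions = 7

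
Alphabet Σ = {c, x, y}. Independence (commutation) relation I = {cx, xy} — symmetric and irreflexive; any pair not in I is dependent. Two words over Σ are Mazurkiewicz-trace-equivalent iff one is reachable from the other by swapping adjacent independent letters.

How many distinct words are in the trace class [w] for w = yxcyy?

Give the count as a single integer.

drop 0:y onto floor
drop 1:x onto floor
drop 2:c onto {0:y}
drop 3:y onto {2:c}
drop 4:y onto {3:y}
ground layer = {0:y, 1:x}
drop-orders for the pieces not yet dropped (sum over which currently-grounded one goes next):
  1 to go: {1} 1  {4} 1
  2 to go: {1,4} 2  {3,4} 1
  3 to go: {1,3,4} 3  {2,3,4} 1
  if 0:y drops first: 4 orders
  if 1:x drops first: 1 orders
heap linearizations: 5

5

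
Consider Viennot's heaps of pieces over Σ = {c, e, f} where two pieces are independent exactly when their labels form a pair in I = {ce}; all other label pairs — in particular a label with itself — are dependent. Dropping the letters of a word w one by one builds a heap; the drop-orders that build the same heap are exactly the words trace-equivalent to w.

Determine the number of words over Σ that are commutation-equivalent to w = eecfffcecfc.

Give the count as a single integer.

9

#0=e has no predecessor
#1=e depends on [0:e]
#2=c has no predecessor
#3=f depends on [1:e, 2:c]
#4=f depends on [3:f]
#5=f depends on [4:f]
#6=c depends on [5:f]
#7=e depends on [5:f]
#8=c depends on [6:c]
#9=f depends on [7:e, 8:c]
#10=c depends on [9:f]
sources: [0:e, 2:c]
N(rest) = Σ N(rest − s) over sources s of rest; N(one piece) = 1:
  size 1 → [10]=1
  size 2 → [9,10]=1
  size 3 → [7,9,10]=1  [8,9,10]=1
  size 4 → [6,8,9,10]=1  [7,8,9,10]=2
  size 5 → [6,7,8,9,10]=3
  size 6 → [5,6,7,8,9,10]=3
  size 7 → [4,5,6,7,8,9,10]=3
  size 8 → [3,4,5,6,7,8,9,10]=3
  size 9 → [1,3,4,5,6,7,8,9,10]=3  [2,3,4,5,6,7,8,9,10]=3
  first=0(e) contributes 6
  first=2(c) contributes 3
|[w]| = 9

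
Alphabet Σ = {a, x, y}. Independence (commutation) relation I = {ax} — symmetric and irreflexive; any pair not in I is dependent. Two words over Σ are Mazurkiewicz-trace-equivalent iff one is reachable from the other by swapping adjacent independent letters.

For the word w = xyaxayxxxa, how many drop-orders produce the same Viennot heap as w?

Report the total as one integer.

12

#0=x has no predecessor
#1=y depends on [0:x]
#2=a depends on [1:y]
#3=x depends on [1:y]
#4=a depends on [2:a]
#5=y depends on [3:x, 4:a]
#6=x depends on [5:y]
#7=x depends on [6:x]
#8=x depends on [7:x]
#9=a depends on [5:y]
sources: [0:x]
N(rest) = Σ N(rest − s) over sources s of rest; N(one piece) = 1:
  size 1 → [8]=1  [9]=1
  size 2 → [7,8]=1  [8,9]=2
  size 3 → [6,7,8]=1  [7,8,9]=3
  size 4 → [6,7,8,9]=4
  size 5 → [5,6,7,8,9]=4
  size 6 → [3,5,6,7,8,9]=4  [4,5,6,7,8,9]=4
  size 7 → [2,4,5,6,7,8,9]=4  [3,4,5,6,7,8,9]=8
  size 8 → [2,3,4,5,6,7,8,9]=12
  first=0(x) contributes 12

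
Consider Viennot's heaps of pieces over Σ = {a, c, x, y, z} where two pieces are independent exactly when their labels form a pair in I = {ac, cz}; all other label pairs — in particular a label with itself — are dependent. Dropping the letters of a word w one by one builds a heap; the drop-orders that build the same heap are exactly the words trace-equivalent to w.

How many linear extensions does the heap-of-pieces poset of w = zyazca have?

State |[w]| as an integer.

4

0(z) covers ∅
1(y) covers 0:z
2(a) covers 1:y
3(z) covers 2:a
4(c) covers 1:y
5(a) covers 3:z
floor of heap: 0:z
completions by unplaced set U, small U first (add the entries for U minus each lowest piece of U):
  |U|=1: {4}:1  {5}:1
  |U|=2: {3,5}:1  {4,5}:2
  |U|=3: {2,3,5}:1  {3,4,5}:3
  |U|=4: {2,3,4,5}:4
  start at 0(z): 4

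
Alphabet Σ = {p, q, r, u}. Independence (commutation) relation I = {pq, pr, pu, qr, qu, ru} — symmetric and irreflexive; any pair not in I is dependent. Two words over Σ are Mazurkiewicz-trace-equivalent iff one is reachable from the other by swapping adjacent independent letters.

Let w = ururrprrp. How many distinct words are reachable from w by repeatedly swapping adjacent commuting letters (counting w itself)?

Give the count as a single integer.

756

#0=u has no predecessor
#1=r has no predecessor
#2=u depends on [0:u]
#3=r depends on [1:r]
#4=r depends on [3:r]
#5=p has no predecessor
#6=r depends on [4:r]
#7=r depends on [6:r]
#8=p depends on [5:p]
sources: [0:u, 1:r, 5:p]
N(rest) = Σ N(rest − s) over sources s of rest; N(one piece) = 1:
  size 1 → [2]=1  [7]=1  [8]=1
  size 2 → [0,2]=1  [2,7]=2  [2,8]=2  [5,8]=1  [6,7]=1  [7,8]=2
  size 3 → [0,2,7]=3  [0,2,8]=3  [2,5,8]=3  [2,6,7]=3  [2,7,8]=6  [4,6,7]=1  [5,7,8]=3  [6,7,8]=3
  size 4 → [0,2,5,8]=6  [0,2,6,7]=6  [0,2,7,8]=12  [2,4,6,7]=4  [2,5,7,8]=12  [2,6,7,8]=12  [3,4,6,7]=1  [4,6,7,8]=4  [5,6,7,8]=6
  size 5 → [0,2,4,6,7]=10  [0,2,5,7,8]=30  [0,2,6,7,8]=30  [1,3,4,6,7]=1  [2,3,4,6,7]=5  [2,4,6,7,8]=20  [2,5,6,7,8]=30  [3,4,6,7,8]=5  [4,5,6,7,8]=10
  size 6 → [0,2,3,4,6,7]=15  [0,2,4,6,7,8]=60  [0,2,5,6,7,8]=90  [1,2,3,4,6,7]=6  [1,3,4,6,7,8]=6  [2,3,4,6,7,8]=30  [2,4,5,6,7,8]=60  [3,4,5,6,7,8]=15
  size 7 → [0,1,2,3,4,6,7]=21  [0,2,3,4,6,7,8]=105  [0,2,4,5,6,7,8]=210  [1,2,3,4,6,7,8]=42  [1,3,4,5,6,7,8]=21  [2,3,4,5,6,7,8]=105
  first=0(u) contributes 168
  first=1(r) contributes 420
  first=5(p) contributes 168
|[w]| = 756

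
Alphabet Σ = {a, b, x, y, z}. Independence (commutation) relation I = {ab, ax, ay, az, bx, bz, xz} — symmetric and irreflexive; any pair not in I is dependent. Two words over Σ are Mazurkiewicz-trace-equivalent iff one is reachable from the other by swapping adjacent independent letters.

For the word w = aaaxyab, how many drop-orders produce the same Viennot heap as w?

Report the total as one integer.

piece 0:a — minimal
piece 1:a rests on {0:a}
piece 2:a rests on {1:a}
piece 3:x — minimal
piece 4:y rests on {3:x}
piece 5:a rests on {2:a}
piece 6:b rests on {4:y}
minimal pieces: {0:a, 3:x}
ways to finish when only these pieces remain (= sum over removing one remaining piece with nothing left below it):
  1 left: {5}→1  {6}→1
  2 left: {2,5}→1  {4,6}→1  {5,6}→2
  3 left: {1,2,5}→1  {2,5,6}→3  {3,4,6}→1  {4,5,6}→3
  4 left: {0,1,2,5}→1  {1,2,5,6}→4  {2,4,5,6}→6  {3,4,5,6}→4
  5 left: {0,1,2,5,6}→5  {1,2,4,5,6}→10  {2,3,4,5,6}→10
  placing 0:a first → 20 extensions
  placing 3:x first → 15 extensions
total linear extensions = 35

35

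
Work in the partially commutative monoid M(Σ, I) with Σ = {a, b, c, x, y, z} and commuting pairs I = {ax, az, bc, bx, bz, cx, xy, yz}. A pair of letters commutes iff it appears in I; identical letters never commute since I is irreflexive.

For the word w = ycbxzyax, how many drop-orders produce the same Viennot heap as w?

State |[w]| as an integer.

0(y) covers ∅
1(c) covers 0:y
2(b) covers 0:y
3(x) covers ∅
4(z) covers 1:c, 3:x
5(y) covers 1:c, 2:b
6(a) covers 5:y
7(x) covers 4:z
floor of heap: 0:y, 3:x
completions by unplaced set U, small U first (add the entries for U minus each lowest piece of U):
  |U|=1: {6}:1  {7}:1
  |U|=2: {4,7}:1  {5,6}:1  {6,7}:2
  |U|=3: {2,5,6}:1  {3,4,7}:1  {4,6,7}:3  {5,6,7}:3
  |U|=4: {2,5,6,7}:4  {3,4,6,7}:4  {4,5,6,7}:6
  |U|=5: {1,4,5,6,7}:6  {2,4,5,6,7}:10  {3,4,5,6,7}:10
  |U|=6: {1,2,4,5,6,7}:16  {1,3,4,5,6,7}:16  {2,3,4,5,6,7}:20
  start at 0(y): 52
  start at 3(x): 16
sum over floor = 68

68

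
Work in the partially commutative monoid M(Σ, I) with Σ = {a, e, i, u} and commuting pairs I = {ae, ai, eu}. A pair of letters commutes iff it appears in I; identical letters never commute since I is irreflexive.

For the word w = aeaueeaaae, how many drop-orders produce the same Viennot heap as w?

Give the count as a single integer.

#0=a has no predecessor
#1=e has no predecessor
#2=a depends on [0:a]
#3=u depends on [2:a]
#4=e depends on [1:e]
#5=e depends on [4:e]
#6=a depends on [3:u]
#7=a depends on [6:a]
#8=a depends on [7:a]
#9=e depends on [5:e]
sources: [0:a, 1:e]
N(rest) = Σ N(rest − s) over sources s of rest; N(one piece) = 1:
  size 1 → [8]=1  [9]=1
  size 2 → [5,9]=1  [7,8]=1  [8,9]=2
  size 3 → [4,5,9]=1  [5,8,9]=3  [6,7,8]=1  [7,8,9]=3
  size 4 → [1,4,5,9]=1  [3,6,7,8]=1  [4,5,8,9]=4  [5,7,8,9]=6  [6,7,8,9]=4
  size 5 → [1,4,5,8,9]=5  [2,3,6,7,8]=1  [3,6,7,8,9]=5  [4,5,7,8,9]=10  [5,6,7,8,9]=10
  size 6 → [0,2,3,6,7,8]=1  [1,4,5,7,8,9]=15  [2,3,6,7,8,9]=6  [3,5,6,7,8,9]=15  [4,5,6,7,8,9]=20
  size 7 → [0,2,3,6,7,8,9]=7  [1,4,5,6,7,8,9]=35  [2,3,5,6,7,8,9]=21  [3,4,5,6,7,8,9]=35
  size 8 → [0,2,3,5,6,7,8,9]=28  [1,3,4,5,6,7,8,9]=70  [2,3,4,5,6,7,8,9]=56
  first=0(a) contributes 126
  first=1(e) contributes 84
|[w]| = 210

210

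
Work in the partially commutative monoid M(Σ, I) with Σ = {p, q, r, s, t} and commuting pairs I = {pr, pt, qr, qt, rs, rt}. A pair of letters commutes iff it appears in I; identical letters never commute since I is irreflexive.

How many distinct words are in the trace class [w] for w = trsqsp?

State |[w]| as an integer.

piece 0:t — minimal
piece 1:r — minimal
piece 2:s rests on {0:t}
piece 3:q rests on {2:s}
piece 4:s rests on {3:q}
piece 5:p rests on {4:s}
minimal pieces: {0:t, 1:r}
ways to finish when only these pieces remain (= sum over removing one remaining piece with nothing left below it):
  1 left: {1}→1  {5}→1
  2 left: {1,5}→2  {4,5}→1
  3 left: {1,4,5}→3  {3,4,5}→1
  4 left: {1,3,4,5}→4  {2,3,4,5}→1
  placing 0:t first → 5 extensions
  placing 1:r first → 1 extensions
total linear extensions = 6

6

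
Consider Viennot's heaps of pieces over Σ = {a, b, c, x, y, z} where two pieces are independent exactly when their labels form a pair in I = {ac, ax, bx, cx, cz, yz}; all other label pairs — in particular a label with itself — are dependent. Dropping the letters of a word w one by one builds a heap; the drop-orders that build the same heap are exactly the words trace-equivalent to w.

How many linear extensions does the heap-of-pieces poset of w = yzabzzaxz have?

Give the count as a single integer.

4

drop 0:y onto floor
drop 1:z onto floor
drop 2:a onto {0:y, 1:z}
drop 3:b onto {2:a}
drop 4:z onto {3:b}
drop 5:z onto {4:z}
drop 6:a onto {5:z}
drop 7:x onto {5:z}
drop 8:z onto {6:a, 7:x}
ground layer = {0:y, 1:z}
drop-orders for the pieces not yet dropped (sum over which currently-grounded one goes next):
  1 to go: {8} 1
  2 to go: {6,8} 1  {7,8} 1
  3 to go: {6,7,8} 2
  4 to go: {5,6,7,8} 2
  5 to go: {4,5,6,7,8} 2
  6 to go: {3,4,5,6,7,8} 2
  7 to go: {2,3,4,5,6,7,8} 2
  if 0:y drops first: 2 orders
  if 1:z drops first: 2 orders
heap linearizations: 4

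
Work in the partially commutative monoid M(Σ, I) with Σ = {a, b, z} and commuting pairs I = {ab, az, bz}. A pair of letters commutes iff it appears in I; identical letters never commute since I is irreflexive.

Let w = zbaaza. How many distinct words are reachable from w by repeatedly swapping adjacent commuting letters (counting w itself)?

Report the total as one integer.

drop 0:z onto floor
drop 1:b onto floor
drop 2:a onto floor
drop 3:a onto {2:a}
drop 4:z onto {0:z}
drop 5:a onto {3:a}
ground layer = {0:z, 1:b, 2:a}
drop-orders for the pieces not yet dropped (sum over which currently-grounded one goes next):
  1 to go: {1} 1  {4} 1  {5} 1
  2 to go: {0,4} 1  {1,4} 2  {1,5} 2  {3,5} 1  {4,5} 2
  3 to go: {0,1,4} 3  {0,4,5} 3  {1,3,5} 3  {1,4,5} 6  {2,3,5} 1  {3,4,5} 3
  4 to go: {0,1,4,5} 12  {0,3,4,5} 6  {1,2,3,5} 4  {1,3,4,5} 12  {2,3,4,5} 4
  if 0:z drops first: 20 orders
  if 1:b drops first: 10 orders
  if 2:a drops first: 30 orders
heap linearizations: 60

60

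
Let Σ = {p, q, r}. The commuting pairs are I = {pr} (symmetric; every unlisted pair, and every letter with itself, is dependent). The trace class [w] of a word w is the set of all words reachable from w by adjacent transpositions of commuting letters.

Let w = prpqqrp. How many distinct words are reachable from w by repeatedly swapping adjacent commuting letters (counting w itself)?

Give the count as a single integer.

drop 0:p onto floor
drop 1:r onto floor
drop 2:p onto {0:p}
drop 3:q onto {1:r, 2:p}
drop 4:q onto {3:q}
drop 5:r onto {4:q}
drop 6:p onto {4:q}
ground layer = {0:p, 1:r}
drop-orders for the pieces not yet dropped (sum over which currently-grounded one goes next):
  1 to go: {5} 1  {6} 1
  2 to go: {5,6} 2
  3 to go: {4,5,6} 2
  4 to go: {3,4,5,6} 2
  5 to go: {1,3,4,5,6} 2  {2,3,4,5,6} 2
  if 0:p drops first: 4 orders
  if 1:r drops first: 2 orders
heap linearizations: 6

6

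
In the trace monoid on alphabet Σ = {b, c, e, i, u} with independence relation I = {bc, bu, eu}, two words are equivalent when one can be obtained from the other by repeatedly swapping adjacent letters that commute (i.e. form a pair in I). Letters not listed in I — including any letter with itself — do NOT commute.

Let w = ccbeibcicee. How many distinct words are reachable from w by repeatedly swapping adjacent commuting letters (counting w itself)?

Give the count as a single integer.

0(c) covers ∅
1(c) covers 0:c
2(b) covers ∅
3(e) covers 1:c, 2:b
4(i) covers 3:e
5(b) covers 4:i
6(c) covers 4:i
7(i) covers 5:b, 6:c
8(c) covers 7:i
9(e) covers 8:c
10(e) covers 9:e
floor of heap: 0:c, 2:b
completions by unplaced set U, small U first (add the entries for U minus each lowest piece of U):
  |U|=1: {10}:1
  |U|=2: {9,10}:1
  |U|=3: {8,9,10}:1
  |U|=4: {7,8,9,10}:1
  |U|=5: {5,7,8,9,10}:1  {6,7,8,9,10}:1
  |U|=6: {5,6,7,8,9,10}:2
  |U|=7: {4,5,6,7,8,9,10}:2
  |U|=8: {3,4,5,6,7,8,9,10}:2
  |U|=9: {1,3,4,5,6,7,8,9,10}:2  {2,3,4,5,6,7,8,9,10}:2
  start at 0(c): 4
  start at 2(b): 2
sum over floor = 6

6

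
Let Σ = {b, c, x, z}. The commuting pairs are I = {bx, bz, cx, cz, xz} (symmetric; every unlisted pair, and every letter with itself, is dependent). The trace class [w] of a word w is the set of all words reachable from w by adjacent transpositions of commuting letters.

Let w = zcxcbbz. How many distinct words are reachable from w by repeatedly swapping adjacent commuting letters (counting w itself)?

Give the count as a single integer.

#0=z has no predecessor
#1=c has no predecessor
#2=x has no predecessor
#3=c depends on [1:c]
#4=b depends on [3:c]
#5=b depends on [4:b]
#6=z depends on [0:z]
sources: [0:z, 1:c, 2:x]
N(rest) = Σ N(rest − s) over sources s of rest; N(one piece) = 1:
  size 1 → [2]=1  [5]=1  [6]=1
  size 2 → [0,6]=1  [2,5]=2  [2,6]=2  [4,5]=1  [5,6]=2
  size 3 → [0,2,6]=3  [0,5,6]=3  [2,4,5]=3  [2,5,6]=6  [3,4,5]=1  [4,5,6]=3
  size 4 → [0,2,5,6]=12  [0,4,5,6]=6  [1,3,4,5]=1  [2,3,4,5]=4  [2,4,5,6]=12  [3,4,5,6]=4
  size 5 → [0,2,4,5,6]=30  [0,3,4,5,6]=10  [1,2,3,4,5]=5  [1,3,4,5,6]=5  [2,3,4,5,6]=20
  first=0(z) contributes 30
  first=1(c) contributes 60
  first=2(x) contributes 15
|[w]| = 105

105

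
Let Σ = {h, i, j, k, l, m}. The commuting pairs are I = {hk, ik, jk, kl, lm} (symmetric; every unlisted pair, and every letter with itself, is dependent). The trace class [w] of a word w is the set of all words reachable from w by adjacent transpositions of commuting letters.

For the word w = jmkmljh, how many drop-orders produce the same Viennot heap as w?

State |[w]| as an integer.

4

piece 0:j — minimal
piece 1:m rests on {0:j}
piece 2:k rests on {1:m}
piece 3:m rests on {2:k}
piece 4:l rests on {0:j}
piece 5:j rests on {3:m, 4:l}
piece 6:h rests on {5:j}
minimal pieces: {0:j}
ways to finish when only these pieces remain (= sum over removing one remaining piece with nothing left below it):
  1 left: {6}→1
  2 left: {5,6}→1
  3 left: {3,5,6}→1  {4,5,6}→1
  4 left: {2,3,5,6}→1  {3,4,5,6}→2
  5 left: {1,2,3,5,6}→1  {2,3,4,5,6}→3
  placing 0:j first → 4 extensions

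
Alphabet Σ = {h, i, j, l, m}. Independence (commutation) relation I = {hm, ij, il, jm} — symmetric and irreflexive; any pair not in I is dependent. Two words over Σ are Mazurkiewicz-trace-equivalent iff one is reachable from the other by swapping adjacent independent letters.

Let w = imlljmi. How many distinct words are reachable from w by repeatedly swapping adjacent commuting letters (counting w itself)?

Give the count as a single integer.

3

piece 0:i — minimal
piece 1:m rests on {0:i}
piece 2:l rests on {1:m}
piece 3:l rests on {2:l}
piece 4:j rests on {3:l}
piece 5:m rests on {3:l}
piece 6:i rests on {5:m}
minimal pieces: {0:i}
ways to finish when only these pieces remain (= sum over removing one remaining piece with nothing left below it):
  1 left: {4}→1  {6}→1
  2 left: {4,6}→2  {5,6}→1
  3 left: {4,5,6}→3
  4 left: {3,4,5,6}→3
  5 left: {2,3,4,5,6}→3
  placing 0:i first → 3 extensions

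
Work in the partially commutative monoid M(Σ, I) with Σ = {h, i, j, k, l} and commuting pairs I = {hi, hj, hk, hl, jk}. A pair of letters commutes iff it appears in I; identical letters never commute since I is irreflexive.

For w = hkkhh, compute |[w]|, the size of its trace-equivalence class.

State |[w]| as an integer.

10

piece 0:h — minimal
piece 1:k — minimal
piece 2:k rests on {1:k}
piece 3:h rests on {0:h}
piece 4:h rests on {3:h}
minimal pieces: {0:h, 1:k}
ways to finish when only these pieces remain (= sum over removing one remaining piece with nothing left below it):
  1 left: {2}→1  {4}→1
  2 left: {1,2}→1  {2,4}→2  {3,4}→1
  3 left: {0,3,4}→1  {1,2,4}→3  {2,3,4}→3
  placing 0:h first → 6 extensions
  placing 1:k first → 4 extensions
total linear extensions = 10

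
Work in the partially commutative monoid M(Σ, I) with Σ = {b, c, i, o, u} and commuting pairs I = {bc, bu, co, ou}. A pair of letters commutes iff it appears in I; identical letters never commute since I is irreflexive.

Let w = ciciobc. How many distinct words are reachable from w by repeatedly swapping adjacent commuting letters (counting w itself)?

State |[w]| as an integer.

3

#0=c has no predecessor
#1=i depends on [0:c]
#2=c depends on [1:i]
#3=i depends on [2:c]
#4=o depends on [3:i]
#5=b depends on [4:o]
#6=c depends on [3:i]
sources: [0:c]
N(rest) = Σ N(rest − s) over sources s of rest; N(one piece) = 1:
  size 1 → [5]=1  [6]=1
  size 2 → [4,5]=1  [5,6]=2
  size 3 → [4,5,6]=3
  size 4 → [3,4,5,6]=3
  size 5 → [2,3,4,5,6]=3
  first=0(c) contributes 3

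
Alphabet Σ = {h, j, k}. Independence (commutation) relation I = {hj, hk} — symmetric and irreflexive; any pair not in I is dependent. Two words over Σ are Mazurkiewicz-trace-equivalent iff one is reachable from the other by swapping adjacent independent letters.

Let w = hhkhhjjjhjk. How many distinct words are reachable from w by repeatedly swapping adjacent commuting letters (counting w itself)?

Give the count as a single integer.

0(h) covers ∅
1(h) covers 0:h
2(k) covers ∅
3(h) covers 1:h
4(h) covers 3:h
5(j) covers 2:k
6(j) covers 5:j
7(j) covers 6:j
8(h) covers 4:h
9(j) covers 7:j
10(k) covers 9:j
floor of heap: 0:h, 2:k
completions by unplaced set U, small U first (add the entries for U minus each lowest piece of U):
  |U|=1: {8}:1  {10}:1
  |U|=2: {4,8}:1  {8,10}:2  {9,10}:1
  |U|=3: {3,4,8}:1  {4,8,10}:3  {7,9,10}:1  {8,9,10}:3
  |U|=4: {1,3,4,8}:1  {3,4,8,10}:4  {4,8,9,10}:6  {6,7,9,10}:1  {7,8,9,10}:4
  |U|=5: {0,1,3,4,8}:1  {1,3,4,8,10}:5  {3,4,8,9,10}:10  {4,7,8,9,10}:10  {5,6,7,9,10}:1  {6,7,8,9,10}:5
  |U|=6: {0,1,3,4,8,10}:6  {1,3,4,8,9,10}:15  {2,5,6,7,9,10}:1  {3,4,7,8,9,10}:20  {4,6,7,8,9,10}:15  {5,6,7,8,9,10}:6
  |U|=7: {0,1,3,4,8,9,10}:21  {1,3,4,7,8,9,10}:35  {2,5,6,7,8,9,10}:7  {3,4,6,7,8,9,10}:35  {4,5,6,7,8,9,10}:21
  |U|=8: {0,1,3,4,7,8,9,10}:56  {1,3,4,6,7,8,9,10}:70  {2,4,5,6,7,8,9,10}:28  {3,4,5,6,7,8,9,10}:56
  |U|=9: {0,1,3,4,6,7,8,9,10}:126  {1,3,4,5,6,7,8,9,10}:126  {2,3,4,5,6,7,8,9,10}:84
  start at 0(h): 210
  start at 2(k): 252
sum over floor = 462

462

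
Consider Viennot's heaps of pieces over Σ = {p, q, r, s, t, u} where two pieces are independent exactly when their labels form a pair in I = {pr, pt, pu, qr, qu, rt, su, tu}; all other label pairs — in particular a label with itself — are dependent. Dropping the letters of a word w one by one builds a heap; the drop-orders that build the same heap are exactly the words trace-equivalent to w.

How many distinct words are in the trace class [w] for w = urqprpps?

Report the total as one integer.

drop 0:u onto floor
drop 1:r onto {0:u}
drop 2:q onto floor
drop 3:p onto {2:q}
drop 4:r onto {1:r}
drop 5:p onto {3:p}
drop 6:p onto {5:p}
drop 7:s onto {4:r, 6:p}
ground layer = {0:u, 2:q}
drop-orders for the pieces not yet dropped (sum over which currently-grounded one goes next):
  1 to go: {7} 1
  2 to go: {4,7} 1  {6,7} 1
  3 to go: {1,4,7} 1  {4,6,7} 2  {5,6,7} 1
  4 to go: {0,1,4,7} 1  {1,4,6,7} 3  {3,5,6,7} 1  {4,5,6,7} 3
  5 to go: {0,1,4,6,7} 4  {1,4,5,6,7} 6  {2,3,5,6,7} 1  {3,4,5,6,7} 4
  6 to go: {0,1,4,5,6,7} 10  {1,3,4,5,6,7} 10  {2,3,4,5,6,7} 5
  if 0:u drops first: 15 orders
  if 2:q drops first: 20 orders
heap linearizations: 35

35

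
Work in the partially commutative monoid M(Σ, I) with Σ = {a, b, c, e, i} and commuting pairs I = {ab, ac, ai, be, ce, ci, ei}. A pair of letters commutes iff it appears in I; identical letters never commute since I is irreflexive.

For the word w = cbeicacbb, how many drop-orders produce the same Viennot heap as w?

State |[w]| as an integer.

108

#0=c has no predecessor
#1=b depends on [0:c]
#2=e has no predecessor
#3=i depends on [1:b]
#4=c depends on [1:b]
#5=a depends on [2:e]
#6=c depends on [4:c]
#7=b depends on [3:i, 6:c]
#8=b depends on [7:b]
sources: [0:c, 2:e]
N(rest) = Σ N(rest − s) over sources s of rest; N(one piece) = 1:
  size 1 → [5]=1  [8]=1
  size 2 → [2,5]=1  [5,8]=2  [7,8]=1
  size 3 → [2,5,8]=3  [3,7,8]=1  [5,7,8]=3  [6,7,8]=1
  size 4 → [2,5,7,8]=6  [3,5,7,8]=4  [3,6,7,8]=2  [4,6,7,8]=1  [5,6,7,8]=4
  size 5 → [2,3,5,7,8]=10  [2,5,6,7,8]=10  [3,4,6,7,8]=3  [3,5,6,7,8]=10  [4,5,6,7,8]=5
  size 6 → [1,3,4,6,7,8]=3  [2,3,5,6,7,8]=30  [2,4,5,6,7,8]=15  [3,4,5,6,7,8]=18
  size 7 → [0,1,3,4,6,7,8]=3  [1,3,4,5,6,7,8]=21  [2,3,4,5,6,7,8]=63
  first=0(c) contributes 84
  first=2(e) contributes 24
|[w]| = 108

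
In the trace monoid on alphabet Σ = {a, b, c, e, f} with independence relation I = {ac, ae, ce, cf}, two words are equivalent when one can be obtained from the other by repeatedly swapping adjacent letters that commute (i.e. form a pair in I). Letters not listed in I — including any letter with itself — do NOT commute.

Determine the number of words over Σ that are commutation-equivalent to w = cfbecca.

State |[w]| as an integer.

drop 0:c onto floor
drop 1:f onto floor
drop 2:b onto {0:c, 1:f}
drop 3:e onto {2:b}
drop 4:c onto {2:b}
drop 5:c onto {4:c}
drop 6:a onto {2:b}
ground layer = {0:c, 1:f}
drop-orders for the pieces not yet dropped (sum over which currently-grounded one goes next):
  1 to go: {3} 1  {5} 1  {6} 1
  2 to go: {3,5} 2  {3,6} 2  {4,5} 1  {5,6} 2
  3 to go: {3,4,5} 3  {3,5,6} 6  {4,5,6} 3
  4 to go: {3,4,5,6} 12
  5 to go: {2,3,4,5,6} 12
  if 0:c drops first: 12 orders
  if 1:f drops first: 12 orders
heap linearizations: 24

24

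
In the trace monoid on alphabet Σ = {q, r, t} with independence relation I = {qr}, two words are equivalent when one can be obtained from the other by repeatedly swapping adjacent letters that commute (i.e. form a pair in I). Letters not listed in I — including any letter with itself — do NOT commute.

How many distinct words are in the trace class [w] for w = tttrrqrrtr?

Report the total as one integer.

#0=t has no predecessor
#1=t depends on [0:t]
#2=t depends on [1:t]
#3=r depends on [2:t]
#4=r depends on [3:r]
#5=q depends on [2:t]
#6=r depends on [4:r]
#7=r depends on [6:r]
#8=t depends on [5:q, 7:r]
#9=r depends on [8:t]
sources: [0:t]
N(rest) = Σ N(rest − s) over sources s of rest; N(one piece) = 1:
  size 1 → [9]=1
  size 2 → [8,9]=1
  size 3 → [5,8,9]=1  [7,8,9]=1
  size 4 → [5,7,8,9]=2  [6,7,8,9]=1
  size 5 → [4,6,7,8,9]=1  [5,6,7,8,9]=3
  size 6 → [3,4,6,7,8,9]=1  [4,5,6,7,8,9]=4
  size 7 → [3,4,5,6,7,8,9]=5
  size 8 → [2,3,4,5,6,7,8,9]=5
  first=0(t) contributes 5

5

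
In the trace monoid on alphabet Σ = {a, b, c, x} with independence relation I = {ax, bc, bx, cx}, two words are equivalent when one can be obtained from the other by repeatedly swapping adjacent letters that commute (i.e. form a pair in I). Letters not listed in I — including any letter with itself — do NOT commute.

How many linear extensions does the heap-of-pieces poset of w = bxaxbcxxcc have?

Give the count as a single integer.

840

#0=b has no predecessor
#1=x has no predecessor
#2=a depends on [0:b]
#3=x depends on [1:x]
#4=b depends on [2:a]
#5=c depends on [2:a]
#6=x depends on [3:x]
#7=x depends on [6:x]
#8=c depends on [5:c]
#9=c depends on [8:c]
sources: [0:b, 1:x]
N(rest) = Σ N(rest − s) over sources s of rest; N(one piece) = 1:
  size 1 → [4]=1  [7]=1  [9]=1
  size 2 → [4,7]=2  [4,9]=2  [6,7]=1  [7,9]=2  [8,9]=1
  size 3 → [3,6,7]=1  [4,6,7]=3  [4,7,9]=6  [4,8,9]=3  [5,8,9]=1  [6,7,9]=3  [7,8,9]=3
  size 4 → [1,3,6,7]=1  [3,4,6,7]=4  [3,6,7,9]=4  [4,5,8,9]=4  [4,6,7,9]=12  [4,7,8,9]=12  [5,7,8,9]=4  [6,7,8,9]=6
  size 5 → [1,3,4,6,7]=5  [1,3,6,7,9]=5  [2,4,5,8,9]=4  [3,4,6,7,9]=20  [3,6,7,8,9]=10  [4,5,7,8,9]=20  [4,6,7,8,9]=30  [5,6,7,8,9]=10
  size 6 → [0,2,4,5,8,9]=4  [1,3,4,6,7,9]=30  [1,3,6,7,8,9]=15  [2,4,5,7,8,9]=24  [3,4,6,7,8,9]=60  [3,5,6,7,8,9]=20  [4,5,6,7,8,9]=60
  size 7 → [0,2,4,5,7,8,9]=28  [1,3,4,6,7,8,9]=105  [1,3,5,6,7,8,9]=35  [2,4,5,6,7,8,9]=84  [3,4,5,6,7,8,9]=140
  size 8 → [0,2,4,5,6,7,8,9]=112  [1,3,4,5,6,7,8,9]=280  [2,3,4,5,6,7,8,9]=224
  first=0(b) contributes 504
  first=1(x) contributes 336
|[w]| = 840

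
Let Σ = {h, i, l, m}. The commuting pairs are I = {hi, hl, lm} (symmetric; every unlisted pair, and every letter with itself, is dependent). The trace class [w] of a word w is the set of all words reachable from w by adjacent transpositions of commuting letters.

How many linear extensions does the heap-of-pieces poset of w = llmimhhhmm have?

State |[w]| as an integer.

drop 0:l onto floor
drop 1:l onto {0:l}
drop 2:m onto floor
drop 3:i onto {1:l, 2:m}
drop 4:m onto {3:i}
drop 5:h onto {4:m}
drop 6:h onto {5:h}
drop 7:h onto {6:h}
drop 8:m onto {7:h}
drop 9:m onto {8:m}
ground layer = {0:l, 2:m}
drop-orders for the pieces not yet dropped (sum over which currently-grounded one goes next):
  1 to go: {9} 1
  2 to go: {8,9} 1
  3 to go: {7,8,9} 1
  4 to go: {6,7,8,9} 1
  5 to go: {5,6,7,8,9} 1
  6 to go: {4,5,6,7,8,9} 1
  7 to go: {3,4,5,6,7,8,9} 1
  8 to go: {1,3,4,5,6,7,8,9} 1  {2,3,4,5,6,7,8,9} 1
  if 0:l drops first: 2 orders
  if 2:m drops first: 1 orders
heap linearizations: 3

3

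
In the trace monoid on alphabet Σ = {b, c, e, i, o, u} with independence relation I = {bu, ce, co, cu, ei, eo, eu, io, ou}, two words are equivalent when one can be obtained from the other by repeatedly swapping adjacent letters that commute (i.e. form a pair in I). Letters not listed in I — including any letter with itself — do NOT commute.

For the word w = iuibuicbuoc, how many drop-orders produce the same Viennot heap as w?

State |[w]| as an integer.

20

#0=i has no predecessor
#1=u depends on [0:i]
#2=i depends on [1:u]
#3=b depends on [2:i]
#4=u depends on [2:i]
#5=i depends on [3:b, 4:u]
#6=c depends on [5:i]
#7=b depends on [6:c]
#8=u depends on [5:i]
#9=o depends on [7:b]
#10=c depends on [7:b]
sources: [0:i]
N(rest) = Σ N(rest − s) over sources s of rest; N(one piece) = 1:
  size 1 → [8]=1  [9]=1  [10]=1
  size 2 → [8,9]=2  [8,10]=2  [9,10]=2
  size 3 → [7,9,10]=2  [8,9,10]=6
  size 4 → [6,7,9,10]=2  [7,8,9,10]=8
  size 5 → [6,7,8,9,10]=10
  size 6 → [5,6,7,8,9,10]=10
  size 7 → [3,5,6,7,8,9,10]=10  [4,5,6,7,8,9,10]=10
  size 8 → [3,4,5,6,7,8,9,10]=20
  size 9 → [2,3,4,5,6,7,8,9,10]=20
  first=0(i) contributes 20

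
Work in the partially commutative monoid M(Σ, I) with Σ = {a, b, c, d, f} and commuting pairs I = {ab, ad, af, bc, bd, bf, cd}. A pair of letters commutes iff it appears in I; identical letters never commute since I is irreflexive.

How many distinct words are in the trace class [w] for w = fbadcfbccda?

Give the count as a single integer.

1100

drop 0:f onto floor
drop 1:b onto floor
drop 2:a onto floor
drop 3:d onto {0:f}
drop 4:c onto {0:f, 2:a}
drop 5:f onto {3:d, 4:c}
drop 6:b onto {1:b}
drop 7:c onto {5:f}
drop 8:c onto {7:c}
drop 9:d onto {5:f}
drop 10:a onto {8:c}
ground layer = {0:f, 1:b, 2:a}
drop-orders for the pieces not yet dropped (sum over which currently-grounded one goes next):
  1 to go: {6} 1  {9} 1  {10} 1
  2 to go: {1,6} 1  {6,9} 2  {6,10} 2  {8,10} 1  {9,10} 2
  3 to go: {1,6,9} 3  {1,6,10} 3  {6,8,10} 3  {6,9,10} 6  {7,8,10} 1  {8,9,10} 3
  4 to go: {1,6,8,10} 6  {1,6,9,10} 12  {6,7,8,10} 4  {6,8,9,10} 12  {7,8,9,10} 4
  5 to go: {1,6,7,8,10} 10  {1,6,8,9,10} 30  {5,7,8,9,10} 4  {6,7,8,9,10} 20
  6 to go: {1,6,7,8,9,10} 60  {3,5,7,8,9,10} 4  {4,5,7,8,9,10} 4  {5,6,7,8,9,10} 24
  7 to go: {1,5,6,7,8,9,10} 84  {2,4,5,7,8,9,10} 4  {3,4,5,7,8,9,10} 8  {3,5,6,7,8,9,10} 28  {4,5,6,7,8,9,10} 28
  8 to go: {0,3,4,5,7,8,9,10} 8  {1,3,5,6,7,8,9,10} 112  {1,4,5,6,7,8,9,10} 112  {2,3,4,5,7,8,9,10} 12  {2,4,5,6,7,8,9,10} 32  {3,4,5,6,7,8,9,10} 64
  9 to go: {0,2,3,4,5,7,8,9,10} 20  {0,3,4,5,6,7,8,9,10} 72  {1,2,4,5,6,7,8,9,10} 144  {1,3,4,5,6,7,8,9,10} 288  {2,3,4,5,6,7,8,9,10} 108
  if 0:f drops first: 540 orders
  if 1:b drops first: 200 orders
  if 2:a drops first: 360 orders
heap linearizations: 1100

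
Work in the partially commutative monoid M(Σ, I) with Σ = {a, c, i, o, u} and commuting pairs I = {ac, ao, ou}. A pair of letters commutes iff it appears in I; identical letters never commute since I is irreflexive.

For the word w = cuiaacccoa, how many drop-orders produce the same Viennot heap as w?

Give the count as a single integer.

piece 0:c — minimal
piece 1:u rests on {0:c}
piece 2:i rests on {1:u}
piece 3:a rests on {2:i}
piece 4:a rests on {3:a}
piece 5:c rests on {2:i}
piece 6:c rests on {5:c}
piece 7:c rests on {6:c}
piece 8:o rests on {7:c}
piece 9:a rests on {4:a}
minimal pieces: {0:c}
ways to finish when only these pieces remain (= sum over removing one remaining piece with nothing left below it):
  1 left: {8}→1  {9}→1
  2 left: {4,9}→1  {7,8}→1  {8,9}→2
  3 left: {3,4,9}→1  {4,8,9}→3  {6,7,8}→1  {7,8,9}→3
  4 left: {3,4,8,9}→4  {4,7,8,9}→6  {5,6,7,8}→1  {6,7,8,9}→4
  5 left: {3,4,7,8,9}→10  {4,6,7,8,9}→10  {5,6,7,8,9}→5
  6 left: {3,4,6,7,8,9}→20  {4,5,6,7,8,9}→15
  7 left: {3,4,5,6,7,8,9}→35
  8 left: {2,3,4,5,6,7,8,9}→35
  placing 0:c first → 35 extensions

35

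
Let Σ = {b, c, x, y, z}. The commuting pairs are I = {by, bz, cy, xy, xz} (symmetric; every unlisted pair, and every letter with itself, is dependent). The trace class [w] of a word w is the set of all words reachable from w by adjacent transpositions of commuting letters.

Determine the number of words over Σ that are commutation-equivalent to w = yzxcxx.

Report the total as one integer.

piece 0:y — minimal
piece 1:z rests on {0:y}
piece 2:x — minimal
piece 3:c rests on {1:z, 2:x}
piece 4:x rests on {3:c}
piece 5:x rests on {4:x}
minimal pieces: {0:y, 2:x}
ways to finish when only these pieces remain (= sum over removing one remaining piece with nothing left below it):
  1 left: {5}→1
  2 left: {4,5}→1
  3 left: {3,4,5}→1
  4 left: {1,3,4,5}→1  {2,3,4,5}→1
  placing 0:y first → 2 extensions
  placing 2:x first → 1 extensions
total linear extensions = 3

3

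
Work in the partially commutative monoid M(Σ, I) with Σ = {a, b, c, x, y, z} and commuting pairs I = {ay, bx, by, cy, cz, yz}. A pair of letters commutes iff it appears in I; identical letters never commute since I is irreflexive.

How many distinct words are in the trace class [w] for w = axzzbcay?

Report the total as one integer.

piece 0:a — minimal
piece 1:x rests on {0:a}
piece 2:z rests on {1:x}
piece 3:z rests on {2:z}
piece 4:b rests on {3:z}
piece 5:c rests on {4:b}
piece 6:a rests on {5:c}
piece 7:y rests on {1:x}
minimal pieces: {0:a}
ways to finish when only these pieces remain (= sum over removing one remaining piece with nothing left below it):
  1 left: {6}→1  {7}→1
  2 left: {5,6}→1  {6,7}→2
  3 left: {4,5,6}→1  {5,6,7}→3
  4 left: {3,4,5,6}→1  {4,5,6,7}→4
  5 left: {2,3,4,5,6}→1  {3,4,5,6,7}→5
  6 left: {2,3,4,5,6,7}→6
  placing 0:a first → 6 extensions

6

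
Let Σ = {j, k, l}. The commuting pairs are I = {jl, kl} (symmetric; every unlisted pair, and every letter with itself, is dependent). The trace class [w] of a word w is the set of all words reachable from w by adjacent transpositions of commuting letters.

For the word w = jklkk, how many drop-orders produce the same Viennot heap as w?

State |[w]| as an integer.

drop 0:j onto floor
drop 1:k onto {0:j}
drop 2:l onto floor
drop 3:k onto {1:k}
drop 4:k onto {3:k}
ground layer = {0:j, 2:l}
drop-orders for the pieces not yet dropped (sum over which currently-grounded one goes next):
  1 to go: {2} 1  {4} 1
  2 to go: {2,4} 2  {3,4} 1
  3 to go: {1,3,4} 1  {2,3,4} 3
  if 0:j drops first: 4 orders
  if 2:l drops first: 1 orders
heap linearizations: 5

5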